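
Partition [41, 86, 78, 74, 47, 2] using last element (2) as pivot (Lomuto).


Pivot: 2
Place pivot at 0: [2, 86, 78, 74, 47, 41]

Partitioned: [2, 86, 78, 74, 47, 41]


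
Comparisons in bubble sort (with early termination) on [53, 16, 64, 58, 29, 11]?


Algorithm: bubble sort (with early termination)
Input: [53, 16, 64, 58, 29, 11]
Sorted: [11, 16, 29, 53, 58, 64]

15


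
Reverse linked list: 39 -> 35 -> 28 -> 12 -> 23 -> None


Step 1: curr=39, set curr.next=prev(None) | reversed so far: 39
Step 2: curr=35, set curr.next=prev(39) | reversed so far: 35 -> 39
Step 3: curr=28, set curr.next=prev(35) | reversed so far: 28 -> 35 -> 39
Step 4: curr=12, set curr.next=prev(28) | reversed so far: 12 -> 28 -> 35 -> 39
Step 5: curr=23, set curr.next=prev(12) | reversed so far: 23 -> 12 -> 28 -> 35 -> 39

23 -> 12 -> 28 -> 35 -> 39 -> None


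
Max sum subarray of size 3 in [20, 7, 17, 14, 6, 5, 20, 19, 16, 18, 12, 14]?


[0:3]: 44
[1:4]: 38
[2:5]: 37
[3:6]: 25
[4:7]: 31
[5:8]: 44
[6:9]: 55
[7:10]: 53
[8:11]: 46
[9:12]: 44

Max: 55 at [6:9]


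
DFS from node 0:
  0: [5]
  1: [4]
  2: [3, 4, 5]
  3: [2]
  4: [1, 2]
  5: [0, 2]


Visit 0, push [5]
Visit 5, push [2]
Visit 2, push [4, 3]
Visit 3, push []
Visit 4, push [1]
Visit 1, push []

DFS order: [0, 5, 2, 3, 4, 1]


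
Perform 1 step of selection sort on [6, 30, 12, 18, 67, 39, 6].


Initial: [6, 30, 12, 18, 67, 39, 6]
Step 1: min=6 at 0
  Swap: [6, 30, 12, 18, 67, 39, 6]

After 1 step: [6, 30, 12, 18, 67, 39, 6]


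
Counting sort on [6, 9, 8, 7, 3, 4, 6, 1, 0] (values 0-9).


Input: [6, 9, 8, 7, 3, 4, 6, 1, 0]
Counts: [1, 1, 0, 1, 1, 0, 2, 1, 1, 1]

Sorted: [0, 1, 3, 4, 6, 6, 7, 8, 9]


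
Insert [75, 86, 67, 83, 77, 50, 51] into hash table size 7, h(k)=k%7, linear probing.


Insert 75: h=5 -> slot 5
Insert 86: h=2 -> slot 2
Insert 67: h=4 -> slot 4
Insert 83: h=6 -> slot 6
Insert 77: h=0 -> slot 0
Insert 50: h=1 -> slot 1
Insert 51: h=2, 1 probes -> slot 3

Table: [77, 50, 86, 51, 67, 75, 83]


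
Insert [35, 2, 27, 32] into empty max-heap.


Insert 35: [35]
Insert 2: [35, 2]
Insert 27: [35, 2, 27]
Insert 32: [35, 32, 27, 2]

Final heap: [35, 32, 27, 2]


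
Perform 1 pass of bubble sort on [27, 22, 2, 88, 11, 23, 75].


Initial: [27, 22, 2, 88, 11, 23, 75]
Pass 1: [22, 2, 27, 11, 23, 75, 88] (5 swaps)

After 1 pass: [22, 2, 27, 11, 23, 75, 88]


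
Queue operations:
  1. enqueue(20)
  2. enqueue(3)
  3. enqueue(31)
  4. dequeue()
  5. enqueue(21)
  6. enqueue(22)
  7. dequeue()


enqueue(20) -> [20]
enqueue(3) -> [20, 3]
enqueue(31) -> [20, 3, 31]
dequeue()->20, [3, 31]
enqueue(21) -> [3, 31, 21]
enqueue(22) -> [3, 31, 21, 22]
dequeue()->3, [31, 21, 22]

Final queue: [31, 21, 22]


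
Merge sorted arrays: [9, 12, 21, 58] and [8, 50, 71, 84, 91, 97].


Take 8 from B
Take 9 from A
Take 12 from A
Take 21 from A
Take 50 from B
Take 58 from A

Merged: [8, 9, 12, 21, 50, 58, 71, 84, 91, 97]


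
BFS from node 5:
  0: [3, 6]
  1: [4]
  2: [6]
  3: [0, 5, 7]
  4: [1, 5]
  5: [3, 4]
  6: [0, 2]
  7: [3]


Visit 5, enqueue [3, 4]
Visit 3, enqueue [0, 7]
Visit 4, enqueue [1]
Visit 0, enqueue [6]
Visit 7, enqueue []
Visit 1, enqueue []
Visit 6, enqueue [2]
Visit 2, enqueue []

BFS order: [5, 3, 4, 0, 7, 1, 6, 2]


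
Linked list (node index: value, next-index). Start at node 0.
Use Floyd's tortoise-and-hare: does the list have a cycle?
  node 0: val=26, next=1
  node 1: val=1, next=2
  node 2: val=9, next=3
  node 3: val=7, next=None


Floyd's tortoise (slow, +1) and hare (fast, +2):
  init: slow=0, fast=0
  step 1: slow=1, fast=2
  step 2: fast 2->3->None, no cycle

Cycle: no


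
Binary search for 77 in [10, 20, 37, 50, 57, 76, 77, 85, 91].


Step 1: lo=0, hi=8, mid=4, val=57
Step 2: lo=5, hi=8, mid=6, val=77

Found at index 6


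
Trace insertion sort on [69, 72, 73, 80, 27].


Initial: [69, 72, 73, 80, 27]
Insert 72: [69, 72, 73, 80, 27]
Insert 73: [69, 72, 73, 80, 27]
Insert 80: [69, 72, 73, 80, 27]
Insert 27: [27, 69, 72, 73, 80]

Sorted: [27, 69, 72, 73, 80]


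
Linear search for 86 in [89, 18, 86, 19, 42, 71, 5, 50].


i=0: 89!=86
i=1: 18!=86
i=2: 86==86 found!

Found at 2, 3 comps


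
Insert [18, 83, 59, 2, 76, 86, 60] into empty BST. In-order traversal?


Insert 18: root
Insert 83: R from 18
Insert 59: R from 18 -> L from 83
Insert 2: L from 18
Insert 76: R from 18 -> L from 83 -> R from 59
Insert 86: R from 18 -> R from 83
Insert 60: R from 18 -> L from 83 -> R from 59 -> L from 76

In-order: [2, 18, 59, 60, 76, 83, 86]


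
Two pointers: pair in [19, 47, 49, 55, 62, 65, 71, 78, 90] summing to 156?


lo=0(19)+hi=8(90)=109
lo=1(47)+hi=8(90)=137
lo=2(49)+hi=8(90)=139
lo=3(55)+hi=8(90)=145
lo=4(62)+hi=8(90)=152
lo=5(65)+hi=8(90)=155
lo=6(71)+hi=8(90)=161
lo=6(71)+hi=7(78)=149

No pair found


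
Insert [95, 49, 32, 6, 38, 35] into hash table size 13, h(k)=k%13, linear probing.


Insert 95: h=4 -> slot 4
Insert 49: h=10 -> slot 10
Insert 32: h=6 -> slot 6
Insert 6: h=6, 1 probes -> slot 7
Insert 38: h=12 -> slot 12
Insert 35: h=9 -> slot 9

Table: [None, None, None, None, 95, None, 32, 6, None, 35, 49, None, 38]


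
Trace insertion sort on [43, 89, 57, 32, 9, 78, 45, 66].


Initial: [43, 89, 57, 32, 9, 78, 45, 66]
Insert 89: [43, 89, 57, 32, 9, 78, 45, 66]
Insert 57: [43, 57, 89, 32, 9, 78, 45, 66]
Insert 32: [32, 43, 57, 89, 9, 78, 45, 66]
Insert 9: [9, 32, 43, 57, 89, 78, 45, 66]
Insert 78: [9, 32, 43, 57, 78, 89, 45, 66]
Insert 45: [9, 32, 43, 45, 57, 78, 89, 66]
Insert 66: [9, 32, 43, 45, 57, 66, 78, 89]

Sorted: [9, 32, 43, 45, 57, 66, 78, 89]


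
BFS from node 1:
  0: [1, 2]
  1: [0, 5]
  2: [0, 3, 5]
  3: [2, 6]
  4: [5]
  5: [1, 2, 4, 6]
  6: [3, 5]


Visit 1, enqueue [0, 5]
Visit 0, enqueue [2]
Visit 5, enqueue [4, 6]
Visit 2, enqueue [3]
Visit 4, enqueue []
Visit 6, enqueue []
Visit 3, enqueue []

BFS order: [1, 0, 5, 2, 4, 6, 3]


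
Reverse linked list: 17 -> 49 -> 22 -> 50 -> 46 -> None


Step 1: curr=17, set curr.next=prev(None) | reversed so far: 17
Step 2: curr=49, set curr.next=prev(17) | reversed so far: 49 -> 17
Step 3: curr=22, set curr.next=prev(49) | reversed so far: 22 -> 49 -> 17
Step 4: curr=50, set curr.next=prev(22) | reversed so far: 50 -> 22 -> 49 -> 17
Step 5: curr=46, set curr.next=prev(50) | reversed so far: 46 -> 50 -> 22 -> 49 -> 17

46 -> 50 -> 22 -> 49 -> 17 -> None


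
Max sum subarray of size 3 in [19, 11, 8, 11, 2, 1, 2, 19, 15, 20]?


[0:3]: 38
[1:4]: 30
[2:5]: 21
[3:6]: 14
[4:7]: 5
[5:8]: 22
[6:9]: 36
[7:10]: 54

Max: 54 at [7:10]


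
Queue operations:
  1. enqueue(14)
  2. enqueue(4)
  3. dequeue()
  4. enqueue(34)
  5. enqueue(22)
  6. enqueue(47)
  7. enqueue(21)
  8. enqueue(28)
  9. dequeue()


enqueue(14) -> [14]
enqueue(4) -> [14, 4]
dequeue()->14, [4]
enqueue(34) -> [4, 34]
enqueue(22) -> [4, 34, 22]
enqueue(47) -> [4, 34, 22, 47]
enqueue(21) -> [4, 34, 22, 47, 21]
enqueue(28) -> [4, 34, 22, 47, 21, 28]
dequeue()->4, [34, 22, 47, 21, 28]

Final queue: [34, 22, 47, 21, 28]


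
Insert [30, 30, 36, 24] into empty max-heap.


Insert 30: [30]
Insert 30: [30, 30]
Insert 36: [36, 30, 30]
Insert 24: [36, 30, 30, 24]

Final heap: [36, 30, 30, 24]


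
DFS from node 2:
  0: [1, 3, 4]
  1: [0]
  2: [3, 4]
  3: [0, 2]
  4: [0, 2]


Visit 2, push [4, 3]
Visit 3, push [0]
Visit 0, push [4, 1]
Visit 1, push []
Visit 4, push []

DFS order: [2, 3, 0, 1, 4]


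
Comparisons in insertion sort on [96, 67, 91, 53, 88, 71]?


Algorithm: insertion sort
Input: [96, 67, 91, 53, 88, 71]
Sorted: [53, 67, 71, 88, 91, 96]

13


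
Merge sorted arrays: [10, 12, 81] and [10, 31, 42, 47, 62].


Take 10 from A
Take 10 from B
Take 12 from A
Take 31 from B
Take 42 from B
Take 47 from B
Take 62 from B

Merged: [10, 10, 12, 31, 42, 47, 62, 81]


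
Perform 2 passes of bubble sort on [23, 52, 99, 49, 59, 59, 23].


Initial: [23, 52, 99, 49, 59, 59, 23]
Pass 1: [23, 52, 49, 59, 59, 23, 99] (4 swaps)
Pass 2: [23, 49, 52, 59, 23, 59, 99] (2 swaps)

After 2 passes: [23, 49, 52, 59, 23, 59, 99]


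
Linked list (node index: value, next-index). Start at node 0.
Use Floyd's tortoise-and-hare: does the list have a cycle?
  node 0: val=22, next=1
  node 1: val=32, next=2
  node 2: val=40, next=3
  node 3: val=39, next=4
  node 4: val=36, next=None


Floyd's tortoise (slow, +1) and hare (fast, +2):
  init: slow=0, fast=0
  step 1: slow=1, fast=2
  step 2: slow=2, fast=4
  step 3: fast -> None, no cycle

Cycle: no


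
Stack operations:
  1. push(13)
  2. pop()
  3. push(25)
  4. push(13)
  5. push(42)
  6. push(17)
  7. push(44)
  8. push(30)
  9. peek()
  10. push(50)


push(13) -> [13]
pop()->13, []
push(25) -> [25]
push(13) -> [25, 13]
push(42) -> [25, 13, 42]
push(17) -> [25, 13, 42, 17]
push(44) -> [25, 13, 42, 17, 44]
push(30) -> [25, 13, 42, 17, 44, 30]
peek()->30
push(50) -> [25, 13, 42, 17, 44, 30, 50]

Final stack: [25, 13, 42, 17, 44, 30, 50]


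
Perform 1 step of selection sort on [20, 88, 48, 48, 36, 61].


Initial: [20, 88, 48, 48, 36, 61]
Step 1: min=20 at 0
  Swap: [20, 88, 48, 48, 36, 61]

After 1 step: [20, 88, 48, 48, 36, 61]


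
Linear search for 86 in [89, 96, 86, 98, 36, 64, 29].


i=0: 89!=86
i=1: 96!=86
i=2: 86==86 found!

Found at 2, 3 comps


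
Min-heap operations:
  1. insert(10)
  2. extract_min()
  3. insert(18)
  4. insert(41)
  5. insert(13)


insert(10) -> [10]
extract_min()->10, []
insert(18) -> [18]
insert(41) -> [18, 41]
insert(13) -> [13, 41, 18]

Final heap: [13, 41, 18]


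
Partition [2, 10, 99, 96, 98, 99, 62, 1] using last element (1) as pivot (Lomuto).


Pivot: 1
Place pivot at 0: [1, 10, 99, 96, 98, 99, 62, 2]

Partitioned: [1, 10, 99, 96, 98, 99, 62, 2]


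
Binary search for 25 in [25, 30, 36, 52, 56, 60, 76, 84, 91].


Step 1: lo=0, hi=8, mid=4, val=56
Step 2: lo=0, hi=3, mid=1, val=30
Step 3: lo=0, hi=0, mid=0, val=25

Found at index 0


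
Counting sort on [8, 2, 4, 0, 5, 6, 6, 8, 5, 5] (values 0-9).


Input: [8, 2, 4, 0, 5, 6, 6, 8, 5, 5]
Counts: [1, 0, 1, 0, 1, 3, 2, 0, 2, 0]

Sorted: [0, 2, 4, 5, 5, 5, 6, 6, 8, 8]


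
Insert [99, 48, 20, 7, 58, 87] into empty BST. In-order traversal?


Insert 99: root
Insert 48: L from 99
Insert 20: L from 99 -> L from 48
Insert 7: L from 99 -> L from 48 -> L from 20
Insert 58: L from 99 -> R from 48
Insert 87: L from 99 -> R from 48 -> R from 58

In-order: [7, 20, 48, 58, 87, 99]


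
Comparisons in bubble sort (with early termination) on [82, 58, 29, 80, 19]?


Algorithm: bubble sort (with early termination)
Input: [82, 58, 29, 80, 19]
Sorted: [19, 29, 58, 80, 82]

10


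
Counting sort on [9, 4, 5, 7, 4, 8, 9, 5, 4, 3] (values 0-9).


Input: [9, 4, 5, 7, 4, 8, 9, 5, 4, 3]
Counts: [0, 0, 0, 1, 3, 2, 0, 1, 1, 2]

Sorted: [3, 4, 4, 4, 5, 5, 7, 8, 9, 9]


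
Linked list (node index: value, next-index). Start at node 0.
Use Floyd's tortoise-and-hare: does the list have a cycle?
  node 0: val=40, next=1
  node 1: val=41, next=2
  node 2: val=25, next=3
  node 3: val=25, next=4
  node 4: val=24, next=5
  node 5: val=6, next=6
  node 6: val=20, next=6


Floyd's tortoise (slow, +1) and hare (fast, +2):
  init: slow=0, fast=0
  step 1: slow=1, fast=2
  step 2: slow=2, fast=4
  step 3: slow=3, fast=6
  step 4: slow=4, fast=6
  step 5: slow=5, fast=6
  step 6: slow=6, fast=6
  slow == fast at node 6: cycle detected

Cycle: yes


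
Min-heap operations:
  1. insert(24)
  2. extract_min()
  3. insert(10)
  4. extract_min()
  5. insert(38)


insert(24) -> [24]
extract_min()->24, []
insert(10) -> [10]
extract_min()->10, []
insert(38) -> [38]

Final heap: [38]


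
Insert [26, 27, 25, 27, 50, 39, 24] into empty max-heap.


Insert 26: [26]
Insert 27: [27, 26]
Insert 25: [27, 26, 25]
Insert 27: [27, 27, 25, 26]
Insert 50: [50, 27, 25, 26, 27]
Insert 39: [50, 27, 39, 26, 27, 25]
Insert 24: [50, 27, 39, 26, 27, 25, 24]

Final heap: [50, 27, 39, 26, 27, 25, 24]


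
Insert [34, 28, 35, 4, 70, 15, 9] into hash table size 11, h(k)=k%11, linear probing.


Insert 34: h=1 -> slot 1
Insert 28: h=6 -> slot 6
Insert 35: h=2 -> slot 2
Insert 4: h=4 -> slot 4
Insert 70: h=4, 1 probes -> slot 5
Insert 15: h=4, 3 probes -> slot 7
Insert 9: h=9 -> slot 9

Table: [None, 34, 35, None, 4, 70, 28, 15, None, 9, None]


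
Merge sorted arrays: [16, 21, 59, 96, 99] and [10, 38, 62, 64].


Take 10 from B
Take 16 from A
Take 21 from A
Take 38 from B
Take 59 from A
Take 62 from B
Take 64 from B

Merged: [10, 16, 21, 38, 59, 62, 64, 96, 99]


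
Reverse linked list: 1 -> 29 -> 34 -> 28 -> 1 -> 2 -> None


Step 1: curr=1, set curr.next=prev(None) | reversed so far: 1
Step 2: curr=29, set curr.next=prev(1) | reversed so far: 29 -> 1
Step 3: curr=34, set curr.next=prev(29) | reversed so far: 34 -> 29 -> 1
Step 4: curr=28, set curr.next=prev(34) | reversed so far: 28 -> 34 -> 29 -> 1
Step 5: curr=1, set curr.next=prev(28) | reversed so far: 1 -> 28 -> 34 -> 29 -> 1
Step 6: curr=2, set curr.next=prev(1) | reversed so far: 2 -> 1 -> 28 -> 34 -> 29 -> 1

2 -> 1 -> 28 -> 34 -> 29 -> 1 -> None


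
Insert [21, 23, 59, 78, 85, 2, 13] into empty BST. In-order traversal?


Insert 21: root
Insert 23: R from 21
Insert 59: R from 21 -> R from 23
Insert 78: R from 21 -> R from 23 -> R from 59
Insert 85: R from 21 -> R from 23 -> R from 59 -> R from 78
Insert 2: L from 21
Insert 13: L from 21 -> R from 2

In-order: [2, 13, 21, 23, 59, 78, 85]


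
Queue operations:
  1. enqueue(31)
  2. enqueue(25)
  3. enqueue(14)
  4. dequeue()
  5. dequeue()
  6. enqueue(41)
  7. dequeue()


enqueue(31) -> [31]
enqueue(25) -> [31, 25]
enqueue(14) -> [31, 25, 14]
dequeue()->31, [25, 14]
dequeue()->25, [14]
enqueue(41) -> [14, 41]
dequeue()->14, [41]

Final queue: [41]


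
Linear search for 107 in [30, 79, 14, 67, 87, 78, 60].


i=0: 30!=107
i=1: 79!=107
i=2: 14!=107
i=3: 67!=107
i=4: 87!=107
i=5: 78!=107
i=6: 60!=107

Not found, 7 comps


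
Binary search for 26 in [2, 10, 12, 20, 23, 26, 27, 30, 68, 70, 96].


Step 1: lo=0, hi=10, mid=5, val=26

Found at index 5


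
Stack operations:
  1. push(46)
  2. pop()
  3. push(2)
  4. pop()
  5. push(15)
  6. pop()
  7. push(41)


push(46) -> [46]
pop()->46, []
push(2) -> [2]
pop()->2, []
push(15) -> [15]
pop()->15, []
push(41) -> [41]

Final stack: [41]


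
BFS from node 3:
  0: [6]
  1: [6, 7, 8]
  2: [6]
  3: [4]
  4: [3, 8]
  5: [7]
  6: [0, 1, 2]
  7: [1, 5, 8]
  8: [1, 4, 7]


Visit 3, enqueue [4]
Visit 4, enqueue [8]
Visit 8, enqueue [1, 7]
Visit 1, enqueue [6]
Visit 7, enqueue [5]
Visit 6, enqueue [0, 2]
Visit 5, enqueue []
Visit 0, enqueue []
Visit 2, enqueue []

BFS order: [3, 4, 8, 1, 7, 6, 5, 0, 2]


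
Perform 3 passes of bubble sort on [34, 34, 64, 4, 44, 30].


Initial: [34, 34, 64, 4, 44, 30]
Pass 1: [34, 34, 4, 44, 30, 64] (3 swaps)
Pass 2: [34, 4, 34, 30, 44, 64] (2 swaps)
Pass 3: [4, 34, 30, 34, 44, 64] (2 swaps)

After 3 passes: [4, 34, 30, 34, 44, 64]


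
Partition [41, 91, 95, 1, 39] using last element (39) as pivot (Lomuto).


Pivot: 39
  1 <= 39: swap -> [1, 91, 95, 41, 39]
Place pivot at 1: [1, 39, 95, 41, 91]

Partitioned: [1, 39, 95, 41, 91]


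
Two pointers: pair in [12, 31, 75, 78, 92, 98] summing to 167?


lo=0(12)+hi=5(98)=110
lo=1(31)+hi=5(98)=129
lo=2(75)+hi=5(98)=173
lo=2(75)+hi=4(92)=167

Yes: 75+92=167


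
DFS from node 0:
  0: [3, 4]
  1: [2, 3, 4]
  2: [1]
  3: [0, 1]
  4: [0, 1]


Visit 0, push [4, 3]
Visit 3, push [1]
Visit 1, push [4, 2]
Visit 2, push []
Visit 4, push []

DFS order: [0, 3, 1, 2, 4]


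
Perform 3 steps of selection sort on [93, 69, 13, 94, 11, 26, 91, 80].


Initial: [93, 69, 13, 94, 11, 26, 91, 80]
Step 1: min=11 at 4
  Swap: [11, 69, 13, 94, 93, 26, 91, 80]
Step 2: min=13 at 2
  Swap: [11, 13, 69, 94, 93, 26, 91, 80]
Step 3: min=26 at 5
  Swap: [11, 13, 26, 94, 93, 69, 91, 80]

After 3 steps: [11, 13, 26, 94, 93, 69, 91, 80]


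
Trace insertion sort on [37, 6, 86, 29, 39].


Initial: [37, 6, 86, 29, 39]
Insert 6: [6, 37, 86, 29, 39]
Insert 86: [6, 37, 86, 29, 39]
Insert 29: [6, 29, 37, 86, 39]
Insert 39: [6, 29, 37, 39, 86]

Sorted: [6, 29, 37, 39, 86]


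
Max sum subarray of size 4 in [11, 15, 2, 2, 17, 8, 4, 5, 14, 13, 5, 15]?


[0:4]: 30
[1:5]: 36
[2:6]: 29
[3:7]: 31
[4:8]: 34
[5:9]: 31
[6:10]: 36
[7:11]: 37
[8:12]: 47

Max: 47 at [8:12]


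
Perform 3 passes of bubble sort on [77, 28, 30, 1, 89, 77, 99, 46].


Initial: [77, 28, 30, 1, 89, 77, 99, 46]
Pass 1: [28, 30, 1, 77, 77, 89, 46, 99] (5 swaps)
Pass 2: [28, 1, 30, 77, 77, 46, 89, 99] (2 swaps)
Pass 3: [1, 28, 30, 77, 46, 77, 89, 99] (2 swaps)

After 3 passes: [1, 28, 30, 77, 46, 77, 89, 99]


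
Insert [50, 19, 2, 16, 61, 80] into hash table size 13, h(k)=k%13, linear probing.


Insert 50: h=11 -> slot 11
Insert 19: h=6 -> slot 6
Insert 2: h=2 -> slot 2
Insert 16: h=3 -> slot 3
Insert 61: h=9 -> slot 9
Insert 80: h=2, 2 probes -> slot 4

Table: [None, None, 2, 16, 80, None, 19, None, None, 61, None, 50, None]


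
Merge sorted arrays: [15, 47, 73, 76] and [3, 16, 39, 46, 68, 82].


Take 3 from B
Take 15 from A
Take 16 from B
Take 39 from B
Take 46 from B
Take 47 from A
Take 68 from B
Take 73 from A
Take 76 from A

Merged: [3, 15, 16, 39, 46, 47, 68, 73, 76, 82]


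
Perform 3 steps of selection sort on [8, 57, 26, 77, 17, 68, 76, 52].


Initial: [8, 57, 26, 77, 17, 68, 76, 52]
Step 1: min=8 at 0
  Swap: [8, 57, 26, 77, 17, 68, 76, 52]
Step 2: min=17 at 4
  Swap: [8, 17, 26, 77, 57, 68, 76, 52]
Step 3: min=26 at 2
  Swap: [8, 17, 26, 77, 57, 68, 76, 52]

After 3 steps: [8, 17, 26, 77, 57, 68, 76, 52]


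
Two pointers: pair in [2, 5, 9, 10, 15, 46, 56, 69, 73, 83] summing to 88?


lo=0(2)+hi=9(83)=85
lo=1(5)+hi=9(83)=88

Yes: 5+83=88


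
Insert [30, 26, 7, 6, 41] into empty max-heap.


Insert 30: [30]
Insert 26: [30, 26]
Insert 7: [30, 26, 7]
Insert 6: [30, 26, 7, 6]
Insert 41: [41, 30, 7, 6, 26]

Final heap: [41, 30, 7, 6, 26]


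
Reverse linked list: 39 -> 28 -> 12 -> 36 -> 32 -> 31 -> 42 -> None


Step 1: curr=39, set curr.next=prev(None) | reversed so far: 39
Step 2: curr=28, set curr.next=prev(39) | reversed so far: 28 -> 39
Step 3: curr=12, set curr.next=prev(28) | reversed so far: 12 -> 28 -> 39
Step 4: curr=36, set curr.next=prev(12) | reversed so far: 36 -> 12 -> 28 -> 39
Step 5: curr=32, set curr.next=prev(36) | reversed so far: 32 -> 36 -> 12 -> 28 -> 39
Step 6: curr=31, set curr.next=prev(32) | reversed so far: 31 -> 32 -> 36 -> 12 -> 28 -> 39
Step 7: curr=42, set curr.next=prev(31) | reversed so far: 42 -> 31 -> 32 -> 36 -> 12 -> 28 -> 39

42 -> 31 -> 32 -> 36 -> 12 -> 28 -> 39 -> None


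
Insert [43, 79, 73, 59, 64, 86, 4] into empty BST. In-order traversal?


Insert 43: root
Insert 79: R from 43
Insert 73: R from 43 -> L from 79
Insert 59: R from 43 -> L from 79 -> L from 73
Insert 64: R from 43 -> L from 79 -> L from 73 -> R from 59
Insert 86: R from 43 -> R from 79
Insert 4: L from 43

In-order: [4, 43, 59, 64, 73, 79, 86]


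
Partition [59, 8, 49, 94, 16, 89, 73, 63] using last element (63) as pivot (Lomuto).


Pivot: 63
  59 <= 63: advance i (no swap)
  8 <= 63: advance i (no swap)
  49 <= 63: advance i (no swap)
  16 <= 63: swap -> [59, 8, 49, 16, 94, 89, 73, 63]
Place pivot at 4: [59, 8, 49, 16, 63, 89, 73, 94]

Partitioned: [59, 8, 49, 16, 63, 89, 73, 94]


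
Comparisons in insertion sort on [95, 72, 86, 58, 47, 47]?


Algorithm: insertion sort
Input: [95, 72, 86, 58, 47, 47]
Sorted: [47, 47, 58, 72, 86, 95]

15


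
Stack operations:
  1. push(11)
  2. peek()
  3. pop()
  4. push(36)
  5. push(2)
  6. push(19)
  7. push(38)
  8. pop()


push(11) -> [11]
peek()->11
pop()->11, []
push(36) -> [36]
push(2) -> [36, 2]
push(19) -> [36, 2, 19]
push(38) -> [36, 2, 19, 38]
pop()->38, [36, 2, 19]

Final stack: [36, 2, 19]


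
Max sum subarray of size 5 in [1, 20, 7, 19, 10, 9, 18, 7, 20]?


[0:5]: 57
[1:6]: 65
[2:7]: 63
[3:8]: 63
[4:9]: 64

Max: 65 at [1:6]


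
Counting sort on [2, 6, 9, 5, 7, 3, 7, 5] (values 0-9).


Input: [2, 6, 9, 5, 7, 3, 7, 5]
Counts: [0, 0, 1, 1, 0, 2, 1, 2, 0, 1]

Sorted: [2, 3, 5, 5, 6, 7, 7, 9]


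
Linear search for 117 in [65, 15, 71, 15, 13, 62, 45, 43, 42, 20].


i=0: 65!=117
i=1: 15!=117
i=2: 71!=117
i=3: 15!=117
i=4: 13!=117
i=5: 62!=117
i=6: 45!=117
i=7: 43!=117
i=8: 42!=117
i=9: 20!=117

Not found, 10 comps


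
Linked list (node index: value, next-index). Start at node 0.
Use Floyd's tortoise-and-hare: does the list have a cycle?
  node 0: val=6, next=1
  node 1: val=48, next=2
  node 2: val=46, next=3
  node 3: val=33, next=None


Floyd's tortoise (slow, +1) and hare (fast, +2):
  init: slow=0, fast=0
  step 1: slow=1, fast=2
  step 2: fast 2->3->None, no cycle

Cycle: no


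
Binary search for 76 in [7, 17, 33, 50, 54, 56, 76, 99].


Step 1: lo=0, hi=7, mid=3, val=50
Step 2: lo=4, hi=7, mid=5, val=56
Step 3: lo=6, hi=7, mid=6, val=76

Found at index 6


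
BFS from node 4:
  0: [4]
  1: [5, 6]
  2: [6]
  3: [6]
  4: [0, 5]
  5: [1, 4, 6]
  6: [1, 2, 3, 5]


Visit 4, enqueue [0, 5]
Visit 0, enqueue []
Visit 5, enqueue [1, 6]
Visit 1, enqueue []
Visit 6, enqueue [2, 3]
Visit 2, enqueue []
Visit 3, enqueue []

BFS order: [4, 0, 5, 1, 6, 2, 3]


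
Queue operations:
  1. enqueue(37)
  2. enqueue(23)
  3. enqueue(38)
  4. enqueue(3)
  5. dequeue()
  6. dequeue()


enqueue(37) -> [37]
enqueue(23) -> [37, 23]
enqueue(38) -> [37, 23, 38]
enqueue(3) -> [37, 23, 38, 3]
dequeue()->37, [23, 38, 3]
dequeue()->23, [38, 3]

Final queue: [38, 3]


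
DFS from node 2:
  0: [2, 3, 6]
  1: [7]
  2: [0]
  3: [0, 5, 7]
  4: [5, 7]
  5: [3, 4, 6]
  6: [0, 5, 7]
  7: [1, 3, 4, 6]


Visit 2, push [0]
Visit 0, push [6, 3]
Visit 3, push [7, 5]
Visit 5, push [6, 4]
Visit 4, push [7]
Visit 7, push [6, 1]
Visit 1, push []
Visit 6, push []

DFS order: [2, 0, 3, 5, 4, 7, 1, 6]


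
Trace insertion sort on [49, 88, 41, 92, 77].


Initial: [49, 88, 41, 92, 77]
Insert 88: [49, 88, 41, 92, 77]
Insert 41: [41, 49, 88, 92, 77]
Insert 92: [41, 49, 88, 92, 77]
Insert 77: [41, 49, 77, 88, 92]

Sorted: [41, 49, 77, 88, 92]


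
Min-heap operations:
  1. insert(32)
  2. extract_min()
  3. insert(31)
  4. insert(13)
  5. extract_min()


insert(32) -> [32]
extract_min()->32, []
insert(31) -> [31]
insert(13) -> [13, 31]
extract_min()->13, [31]

Final heap: [31]


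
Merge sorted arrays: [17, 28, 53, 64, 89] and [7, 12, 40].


Take 7 from B
Take 12 from B
Take 17 from A
Take 28 from A
Take 40 from B

Merged: [7, 12, 17, 28, 40, 53, 64, 89]


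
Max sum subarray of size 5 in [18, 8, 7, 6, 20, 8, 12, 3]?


[0:5]: 59
[1:6]: 49
[2:7]: 53
[3:8]: 49

Max: 59 at [0:5]


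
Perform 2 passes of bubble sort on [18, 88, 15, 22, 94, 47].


Initial: [18, 88, 15, 22, 94, 47]
Pass 1: [18, 15, 22, 88, 47, 94] (3 swaps)
Pass 2: [15, 18, 22, 47, 88, 94] (2 swaps)

After 2 passes: [15, 18, 22, 47, 88, 94]


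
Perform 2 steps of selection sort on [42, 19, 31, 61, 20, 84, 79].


Initial: [42, 19, 31, 61, 20, 84, 79]
Step 1: min=19 at 1
  Swap: [19, 42, 31, 61, 20, 84, 79]
Step 2: min=20 at 4
  Swap: [19, 20, 31, 61, 42, 84, 79]

After 2 steps: [19, 20, 31, 61, 42, 84, 79]


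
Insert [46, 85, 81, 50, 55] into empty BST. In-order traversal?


Insert 46: root
Insert 85: R from 46
Insert 81: R from 46 -> L from 85
Insert 50: R from 46 -> L from 85 -> L from 81
Insert 55: R from 46 -> L from 85 -> L from 81 -> R from 50

In-order: [46, 50, 55, 81, 85]


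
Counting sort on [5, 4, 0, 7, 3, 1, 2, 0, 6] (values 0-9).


Input: [5, 4, 0, 7, 3, 1, 2, 0, 6]
Counts: [2, 1, 1, 1, 1, 1, 1, 1, 0, 0]

Sorted: [0, 0, 1, 2, 3, 4, 5, 6, 7]


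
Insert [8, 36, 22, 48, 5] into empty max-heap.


Insert 8: [8]
Insert 36: [36, 8]
Insert 22: [36, 8, 22]
Insert 48: [48, 36, 22, 8]
Insert 5: [48, 36, 22, 8, 5]

Final heap: [48, 36, 22, 8, 5]


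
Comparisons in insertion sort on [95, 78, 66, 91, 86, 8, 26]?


Algorithm: insertion sort
Input: [95, 78, 66, 91, 86, 8, 26]
Sorted: [8, 26, 66, 78, 86, 91, 95]

19


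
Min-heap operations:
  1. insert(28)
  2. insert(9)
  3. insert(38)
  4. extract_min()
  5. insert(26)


insert(28) -> [28]
insert(9) -> [9, 28]
insert(38) -> [9, 28, 38]
extract_min()->9, [28, 38]
insert(26) -> [26, 38, 28]

Final heap: [26, 38, 28]


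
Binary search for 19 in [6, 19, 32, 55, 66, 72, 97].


Step 1: lo=0, hi=6, mid=3, val=55
Step 2: lo=0, hi=2, mid=1, val=19

Found at index 1


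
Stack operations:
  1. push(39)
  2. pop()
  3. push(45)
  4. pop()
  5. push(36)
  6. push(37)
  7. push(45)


push(39) -> [39]
pop()->39, []
push(45) -> [45]
pop()->45, []
push(36) -> [36]
push(37) -> [36, 37]
push(45) -> [36, 37, 45]

Final stack: [36, 37, 45]


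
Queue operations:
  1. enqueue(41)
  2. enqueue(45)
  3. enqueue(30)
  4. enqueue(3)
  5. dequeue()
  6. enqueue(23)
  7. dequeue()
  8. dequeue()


enqueue(41) -> [41]
enqueue(45) -> [41, 45]
enqueue(30) -> [41, 45, 30]
enqueue(3) -> [41, 45, 30, 3]
dequeue()->41, [45, 30, 3]
enqueue(23) -> [45, 30, 3, 23]
dequeue()->45, [30, 3, 23]
dequeue()->30, [3, 23]

Final queue: [3, 23]


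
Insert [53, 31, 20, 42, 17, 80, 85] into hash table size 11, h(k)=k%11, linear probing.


Insert 53: h=9 -> slot 9
Insert 31: h=9, 1 probes -> slot 10
Insert 20: h=9, 2 probes -> slot 0
Insert 42: h=9, 3 probes -> slot 1
Insert 17: h=6 -> slot 6
Insert 80: h=3 -> slot 3
Insert 85: h=8 -> slot 8

Table: [20, 42, None, 80, None, None, 17, None, 85, 53, 31]


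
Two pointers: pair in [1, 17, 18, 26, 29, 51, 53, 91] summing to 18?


lo=0(1)+hi=7(91)=92
lo=0(1)+hi=6(53)=54
lo=0(1)+hi=5(51)=52
lo=0(1)+hi=4(29)=30
lo=0(1)+hi=3(26)=27
lo=0(1)+hi=2(18)=19
lo=0(1)+hi=1(17)=18

Yes: 1+17=18


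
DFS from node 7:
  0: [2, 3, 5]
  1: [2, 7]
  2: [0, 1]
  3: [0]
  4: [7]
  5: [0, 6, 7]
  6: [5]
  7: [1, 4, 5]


Visit 7, push [5, 4, 1]
Visit 1, push [2]
Visit 2, push [0]
Visit 0, push [5, 3]
Visit 3, push []
Visit 5, push [6]
Visit 6, push []
Visit 4, push []

DFS order: [7, 1, 2, 0, 3, 5, 6, 4]


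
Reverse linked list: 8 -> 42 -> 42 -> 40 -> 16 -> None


Step 1: curr=8, set curr.next=prev(None) | reversed so far: 8
Step 2: curr=42, set curr.next=prev(8) | reversed so far: 42 -> 8
Step 3: curr=42, set curr.next=prev(42) | reversed so far: 42 -> 42 -> 8
Step 4: curr=40, set curr.next=prev(42) | reversed so far: 40 -> 42 -> 42 -> 8
Step 5: curr=16, set curr.next=prev(40) | reversed so far: 16 -> 40 -> 42 -> 42 -> 8

16 -> 40 -> 42 -> 42 -> 8 -> None


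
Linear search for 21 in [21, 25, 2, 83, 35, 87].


i=0: 21==21 found!

Found at 0, 1 comps


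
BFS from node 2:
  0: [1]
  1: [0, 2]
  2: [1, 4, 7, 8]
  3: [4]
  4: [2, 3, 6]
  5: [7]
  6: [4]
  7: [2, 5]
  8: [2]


Visit 2, enqueue [1, 4, 7, 8]
Visit 1, enqueue [0]
Visit 4, enqueue [3, 6]
Visit 7, enqueue [5]
Visit 8, enqueue []
Visit 0, enqueue []
Visit 3, enqueue []
Visit 6, enqueue []
Visit 5, enqueue []

BFS order: [2, 1, 4, 7, 8, 0, 3, 6, 5]


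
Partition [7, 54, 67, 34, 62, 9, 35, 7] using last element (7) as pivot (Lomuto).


Pivot: 7
  7 <= 7: advance i (no swap)
Place pivot at 1: [7, 7, 67, 34, 62, 9, 35, 54]

Partitioned: [7, 7, 67, 34, 62, 9, 35, 54]


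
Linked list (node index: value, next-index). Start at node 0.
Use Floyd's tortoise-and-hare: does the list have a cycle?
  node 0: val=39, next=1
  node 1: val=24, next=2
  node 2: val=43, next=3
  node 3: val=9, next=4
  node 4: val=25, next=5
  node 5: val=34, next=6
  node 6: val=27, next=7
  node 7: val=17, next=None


Floyd's tortoise (slow, +1) and hare (fast, +2):
  init: slow=0, fast=0
  step 1: slow=1, fast=2
  step 2: slow=2, fast=4
  step 3: slow=3, fast=6
  step 4: fast 6->7->None, no cycle

Cycle: no


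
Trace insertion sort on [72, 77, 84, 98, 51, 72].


Initial: [72, 77, 84, 98, 51, 72]
Insert 77: [72, 77, 84, 98, 51, 72]
Insert 84: [72, 77, 84, 98, 51, 72]
Insert 98: [72, 77, 84, 98, 51, 72]
Insert 51: [51, 72, 77, 84, 98, 72]
Insert 72: [51, 72, 72, 77, 84, 98]

Sorted: [51, 72, 72, 77, 84, 98]


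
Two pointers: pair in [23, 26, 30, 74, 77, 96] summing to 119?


lo=0(23)+hi=5(96)=119

Yes: 23+96=119


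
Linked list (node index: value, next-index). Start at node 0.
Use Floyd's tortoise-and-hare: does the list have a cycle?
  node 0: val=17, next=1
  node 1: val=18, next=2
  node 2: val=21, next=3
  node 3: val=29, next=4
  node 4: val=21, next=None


Floyd's tortoise (slow, +1) and hare (fast, +2):
  init: slow=0, fast=0
  step 1: slow=1, fast=2
  step 2: slow=2, fast=4
  step 3: fast -> None, no cycle

Cycle: no


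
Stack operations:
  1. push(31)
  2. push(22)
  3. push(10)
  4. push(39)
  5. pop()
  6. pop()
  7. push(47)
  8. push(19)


push(31) -> [31]
push(22) -> [31, 22]
push(10) -> [31, 22, 10]
push(39) -> [31, 22, 10, 39]
pop()->39, [31, 22, 10]
pop()->10, [31, 22]
push(47) -> [31, 22, 47]
push(19) -> [31, 22, 47, 19]

Final stack: [31, 22, 47, 19]


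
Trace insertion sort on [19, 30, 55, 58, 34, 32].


Initial: [19, 30, 55, 58, 34, 32]
Insert 30: [19, 30, 55, 58, 34, 32]
Insert 55: [19, 30, 55, 58, 34, 32]
Insert 58: [19, 30, 55, 58, 34, 32]
Insert 34: [19, 30, 34, 55, 58, 32]
Insert 32: [19, 30, 32, 34, 55, 58]

Sorted: [19, 30, 32, 34, 55, 58]


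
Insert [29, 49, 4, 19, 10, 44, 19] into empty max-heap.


Insert 29: [29]
Insert 49: [49, 29]
Insert 4: [49, 29, 4]
Insert 19: [49, 29, 4, 19]
Insert 10: [49, 29, 4, 19, 10]
Insert 44: [49, 29, 44, 19, 10, 4]
Insert 19: [49, 29, 44, 19, 10, 4, 19]

Final heap: [49, 29, 44, 19, 10, 4, 19]


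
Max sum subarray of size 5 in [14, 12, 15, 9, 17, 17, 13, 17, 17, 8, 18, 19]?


[0:5]: 67
[1:6]: 70
[2:7]: 71
[3:8]: 73
[4:9]: 81
[5:10]: 72
[6:11]: 73
[7:12]: 79

Max: 81 at [4:9]


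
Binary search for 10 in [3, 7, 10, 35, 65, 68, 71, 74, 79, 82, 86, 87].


Step 1: lo=0, hi=11, mid=5, val=68
Step 2: lo=0, hi=4, mid=2, val=10

Found at index 2


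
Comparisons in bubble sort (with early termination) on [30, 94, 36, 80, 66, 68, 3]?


Algorithm: bubble sort (with early termination)
Input: [30, 94, 36, 80, 66, 68, 3]
Sorted: [3, 30, 36, 66, 68, 80, 94]

21


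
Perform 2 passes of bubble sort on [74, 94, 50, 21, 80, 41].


Initial: [74, 94, 50, 21, 80, 41]
Pass 1: [74, 50, 21, 80, 41, 94] (4 swaps)
Pass 2: [50, 21, 74, 41, 80, 94] (3 swaps)

After 2 passes: [50, 21, 74, 41, 80, 94]


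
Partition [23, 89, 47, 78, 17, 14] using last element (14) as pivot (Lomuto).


Pivot: 14
Place pivot at 0: [14, 89, 47, 78, 17, 23]

Partitioned: [14, 89, 47, 78, 17, 23]


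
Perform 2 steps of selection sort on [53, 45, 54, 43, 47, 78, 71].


Initial: [53, 45, 54, 43, 47, 78, 71]
Step 1: min=43 at 3
  Swap: [43, 45, 54, 53, 47, 78, 71]
Step 2: min=45 at 1
  Swap: [43, 45, 54, 53, 47, 78, 71]

After 2 steps: [43, 45, 54, 53, 47, 78, 71]


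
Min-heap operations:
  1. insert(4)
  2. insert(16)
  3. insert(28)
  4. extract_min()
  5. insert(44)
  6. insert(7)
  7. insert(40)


insert(4) -> [4]
insert(16) -> [4, 16]
insert(28) -> [4, 16, 28]
extract_min()->4, [16, 28]
insert(44) -> [16, 28, 44]
insert(7) -> [7, 16, 44, 28]
insert(40) -> [7, 16, 44, 28, 40]

Final heap: [7, 16, 44, 28, 40]


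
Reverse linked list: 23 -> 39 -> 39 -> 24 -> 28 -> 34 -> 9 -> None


Step 1: curr=23, set curr.next=prev(None) | reversed so far: 23
Step 2: curr=39, set curr.next=prev(23) | reversed so far: 39 -> 23
Step 3: curr=39, set curr.next=prev(39) | reversed so far: 39 -> 39 -> 23
Step 4: curr=24, set curr.next=prev(39) | reversed so far: 24 -> 39 -> 39 -> 23
Step 5: curr=28, set curr.next=prev(24) | reversed so far: 28 -> 24 -> 39 -> 39 -> 23
Step 6: curr=34, set curr.next=prev(28) | reversed so far: 34 -> 28 -> 24 -> 39 -> 39 -> 23
Step 7: curr=9, set curr.next=prev(34) | reversed so far: 9 -> 34 -> 28 -> 24 -> 39 -> 39 -> 23

9 -> 34 -> 28 -> 24 -> 39 -> 39 -> 23 -> None


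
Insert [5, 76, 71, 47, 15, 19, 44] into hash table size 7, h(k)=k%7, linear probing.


Insert 5: h=5 -> slot 5
Insert 76: h=6 -> slot 6
Insert 71: h=1 -> slot 1
Insert 47: h=5, 2 probes -> slot 0
Insert 15: h=1, 1 probes -> slot 2
Insert 19: h=5, 5 probes -> slot 3
Insert 44: h=2, 2 probes -> slot 4

Table: [47, 71, 15, 19, 44, 5, 76]


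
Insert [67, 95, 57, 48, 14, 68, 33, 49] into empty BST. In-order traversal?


Insert 67: root
Insert 95: R from 67
Insert 57: L from 67
Insert 48: L from 67 -> L from 57
Insert 14: L from 67 -> L from 57 -> L from 48
Insert 68: R from 67 -> L from 95
Insert 33: L from 67 -> L from 57 -> L from 48 -> R from 14
Insert 49: L from 67 -> L from 57 -> R from 48

In-order: [14, 33, 48, 49, 57, 67, 68, 95]


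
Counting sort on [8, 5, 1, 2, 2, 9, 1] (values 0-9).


Input: [8, 5, 1, 2, 2, 9, 1]
Counts: [0, 2, 2, 0, 0, 1, 0, 0, 1, 1]

Sorted: [1, 1, 2, 2, 5, 8, 9]


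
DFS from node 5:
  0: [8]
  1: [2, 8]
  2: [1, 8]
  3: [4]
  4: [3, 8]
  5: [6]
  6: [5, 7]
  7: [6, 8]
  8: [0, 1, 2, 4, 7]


Visit 5, push [6]
Visit 6, push [7]
Visit 7, push [8]
Visit 8, push [4, 2, 1, 0]
Visit 0, push []
Visit 1, push [2]
Visit 2, push []
Visit 4, push [3]
Visit 3, push []

DFS order: [5, 6, 7, 8, 0, 1, 2, 4, 3]


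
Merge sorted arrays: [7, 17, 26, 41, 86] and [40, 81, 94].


Take 7 from A
Take 17 from A
Take 26 from A
Take 40 from B
Take 41 from A
Take 81 from B
Take 86 from A

Merged: [7, 17, 26, 40, 41, 81, 86, 94]


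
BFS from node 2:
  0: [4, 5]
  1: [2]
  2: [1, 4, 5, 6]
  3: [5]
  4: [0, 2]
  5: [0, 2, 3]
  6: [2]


Visit 2, enqueue [1, 4, 5, 6]
Visit 1, enqueue []
Visit 4, enqueue [0]
Visit 5, enqueue [3]
Visit 6, enqueue []
Visit 0, enqueue []
Visit 3, enqueue []

BFS order: [2, 1, 4, 5, 6, 0, 3]


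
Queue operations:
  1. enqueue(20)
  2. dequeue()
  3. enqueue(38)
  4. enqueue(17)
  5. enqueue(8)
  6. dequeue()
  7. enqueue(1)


enqueue(20) -> [20]
dequeue()->20, []
enqueue(38) -> [38]
enqueue(17) -> [38, 17]
enqueue(8) -> [38, 17, 8]
dequeue()->38, [17, 8]
enqueue(1) -> [17, 8, 1]

Final queue: [17, 8, 1]


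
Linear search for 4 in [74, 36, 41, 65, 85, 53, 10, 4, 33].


i=0: 74!=4
i=1: 36!=4
i=2: 41!=4
i=3: 65!=4
i=4: 85!=4
i=5: 53!=4
i=6: 10!=4
i=7: 4==4 found!

Found at 7, 8 comps


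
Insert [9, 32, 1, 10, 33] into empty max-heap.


Insert 9: [9]
Insert 32: [32, 9]
Insert 1: [32, 9, 1]
Insert 10: [32, 10, 1, 9]
Insert 33: [33, 32, 1, 9, 10]

Final heap: [33, 32, 1, 9, 10]


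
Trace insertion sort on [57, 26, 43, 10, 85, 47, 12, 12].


Initial: [57, 26, 43, 10, 85, 47, 12, 12]
Insert 26: [26, 57, 43, 10, 85, 47, 12, 12]
Insert 43: [26, 43, 57, 10, 85, 47, 12, 12]
Insert 10: [10, 26, 43, 57, 85, 47, 12, 12]
Insert 85: [10, 26, 43, 57, 85, 47, 12, 12]
Insert 47: [10, 26, 43, 47, 57, 85, 12, 12]
Insert 12: [10, 12, 26, 43, 47, 57, 85, 12]
Insert 12: [10, 12, 12, 26, 43, 47, 57, 85]

Sorted: [10, 12, 12, 26, 43, 47, 57, 85]


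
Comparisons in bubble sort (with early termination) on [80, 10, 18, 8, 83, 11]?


Algorithm: bubble sort (with early termination)
Input: [80, 10, 18, 8, 83, 11]
Sorted: [8, 10, 11, 18, 80, 83]

14


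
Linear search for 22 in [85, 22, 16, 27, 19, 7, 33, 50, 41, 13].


i=0: 85!=22
i=1: 22==22 found!

Found at 1, 2 comps


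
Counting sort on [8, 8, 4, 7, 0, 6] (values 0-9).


Input: [8, 8, 4, 7, 0, 6]
Counts: [1, 0, 0, 0, 1, 0, 1, 1, 2, 0]

Sorted: [0, 4, 6, 7, 8, 8]


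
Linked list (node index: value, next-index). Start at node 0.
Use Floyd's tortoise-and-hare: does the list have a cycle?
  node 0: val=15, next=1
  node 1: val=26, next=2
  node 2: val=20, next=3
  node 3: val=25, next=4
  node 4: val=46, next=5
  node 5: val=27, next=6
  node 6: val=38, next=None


Floyd's tortoise (slow, +1) and hare (fast, +2):
  init: slow=0, fast=0
  step 1: slow=1, fast=2
  step 2: slow=2, fast=4
  step 3: slow=3, fast=6
  step 4: fast -> None, no cycle

Cycle: no


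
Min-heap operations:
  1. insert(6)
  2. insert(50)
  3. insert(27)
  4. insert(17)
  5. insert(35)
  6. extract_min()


insert(6) -> [6]
insert(50) -> [6, 50]
insert(27) -> [6, 50, 27]
insert(17) -> [6, 17, 27, 50]
insert(35) -> [6, 17, 27, 50, 35]
extract_min()->6, [17, 35, 27, 50]

Final heap: [17, 35, 27, 50]


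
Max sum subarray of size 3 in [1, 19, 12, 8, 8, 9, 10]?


[0:3]: 32
[1:4]: 39
[2:5]: 28
[3:6]: 25
[4:7]: 27

Max: 39 at [1:4]


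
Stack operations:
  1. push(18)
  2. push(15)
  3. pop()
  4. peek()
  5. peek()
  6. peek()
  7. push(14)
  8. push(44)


push(18) -> [18]
push(15) -> [18, 15]
pop()->15, [18]
peek()->18
peek()->18
peek()->18
push(14) -> [18, 14]
push(44) -> [18, 14, 44]

Final stack: [18, 14, 44]


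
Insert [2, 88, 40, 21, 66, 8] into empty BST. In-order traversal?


Insert 2: root
Insert 88: R from 2
Insert 40: R from 2 -> L from 88
Insert 21: R from 2 -> L from 88 -> L from 40
Insert 66: R from 2 -> L from 88 -> R from 40
Insert 8: R from 2 -> L from 88 -> L from 40 -> L from 21

In-order: [2, 8, 21, 40, 66, 88]


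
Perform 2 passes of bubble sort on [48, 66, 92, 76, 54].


Initial: [48, 66, 92, 76, 54]
Pass 1: [48, 66, 76, 54, 92] (2 swaps)
Pass 2: [48, 66, 54, 76, 92] (1 swaps)

After 2 passes: [48, 66, 54, 76, 92]


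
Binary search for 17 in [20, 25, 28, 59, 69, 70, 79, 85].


Step 1: lo=0, hi=7, mid=3, val=59
Step 2: lo=0, hi=2, mid=1, val=25
Step 3: lo=0, hi=0, mid=0, val=20

Not found


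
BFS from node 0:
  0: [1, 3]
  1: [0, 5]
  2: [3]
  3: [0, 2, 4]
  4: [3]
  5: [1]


Visit 0, enqueue [1, 3]
Visit 1, enqueue [5]
Visit 3, enqueue [2, 4]
Visit 5, enqueue []
Visit 2, enqueue []
Visit 4, enqueue []

BFS order: [0, 1, 3, 5, 2, 4]


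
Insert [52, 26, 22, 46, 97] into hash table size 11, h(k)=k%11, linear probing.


Insert 52: h=8 -> slot 8
Insert 26: h=4 -> slot 4
Insert 22: h=0 -> slot 0
Insert 46: h=2 -> slot 2
Insert 97: h=9 -> slot 9

Table: [22, None, 46, None, 26, None, None, None, 52, 97, None]


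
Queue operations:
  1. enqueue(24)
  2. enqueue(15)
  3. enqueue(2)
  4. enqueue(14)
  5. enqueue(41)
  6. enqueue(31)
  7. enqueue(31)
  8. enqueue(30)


enqueue(24) -> [24]
enqueue(15) -> [24, 15]
enqueue(2) -> [24, 15, 2]
enqueue(14) -> [24, 15, 2, 14]
enqueue(41) -> [24, 15, 2, 14, 41]
enqueue(31) -> [24, 15, 2, 14, 41, 31]
enqueue(31) -> [24, 15, 2, 14, 41, 31, 31]
enqueue(30) -> [24, 15, 2, 14, 41, 31, 31, 30]

Final queue: [24, 15, 2, 14, 41, 31, 31, 30]


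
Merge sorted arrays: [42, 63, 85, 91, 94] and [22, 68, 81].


Take 22 from B
Take 42 from A
Take 63 from A
Take 68 from B
Take 81 from B

Merged: [22, 42, 63, 68, 81, 85, 91, 94]


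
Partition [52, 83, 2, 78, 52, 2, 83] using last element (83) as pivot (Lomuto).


Pivot: 83
  52 <= 83: advance i (no swap)
  83 <= 83: advance i (no swap)
  2 <= 83: advance i (no swap)
  78 <= 83: advance i (no swap)
  52 <= 83: advance i (no swap)
  2 <= 83: advance i (no swap)
Place pivot at 6: [52, 83, 2, 78, 52, 2, 83]

Partitioned: [52, 83, 2, 78, 52, 2, 83]


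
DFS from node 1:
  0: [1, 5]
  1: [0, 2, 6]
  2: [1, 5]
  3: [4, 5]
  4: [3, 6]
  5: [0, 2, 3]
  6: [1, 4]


Visit 1, push [6, 2, 0]
Visit 0, push [5]
Visit 5, push [3, 2]
Visit 2, push []
Visit 3, push [4]
Visit 4, push [6]
Visit 6, push []

DFS order: [1, 0, 5, 2, 3, 4, 6]


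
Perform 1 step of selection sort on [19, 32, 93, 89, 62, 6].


Initial: [19, 32, 93, 89, 62, 6]
Step 1: min=6 at 5
  Swap: [6, 32, 93, 89, 62, 19]

After 1 step: [6, 32, 93, 89, 62, 19]


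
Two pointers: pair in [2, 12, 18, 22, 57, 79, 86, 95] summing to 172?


lo=0(2)+hi=7(95)=97
lo=1(12)+hi=7(95)=107
lo=2(18)+hi=7(95)=113
lo=3(22)+hi=7(95)=117
lo=4(57)+hi=7(95)=152
lo=5(79)+hi=7(95)=174
lo=5(79)+hi=6(86)=165

No pair found


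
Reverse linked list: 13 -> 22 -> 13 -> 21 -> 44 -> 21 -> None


Step 1: curr=13, set curr.next=prev(None) | reversed so far: 13
Step 2: curr=22, set curr.next=prev(13) | reversed so far: 22 -> 13
Step 3: curr=13, set curr.next=prev(22) | reversed so far: 13 -> 22 -> 13
Step 4: curr=21, set curr.next=prev(13) | reversed so far: 21 -> 13 -> 22 -> 13
Step 5: curr=44, set curr.next=prev(21) | reversed so far: 44 -> 21 -> 13 -> 22 -> 13
Step 6: curr=21, set curr.next=prev(44) | reversed so far: 21 -> 44 -> 21 -> 13 -> 22 -> 13

21 -> 44 -> 21 -> 13 -> 22 -> 13 -> None
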